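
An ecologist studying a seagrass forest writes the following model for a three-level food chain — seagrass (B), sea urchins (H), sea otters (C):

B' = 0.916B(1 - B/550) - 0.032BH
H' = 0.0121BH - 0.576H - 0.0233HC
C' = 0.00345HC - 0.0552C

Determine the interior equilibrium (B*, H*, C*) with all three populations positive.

B* ≈ 243, H* ≈ 16, C* ≈ 101

From dC/dt = 0: 0.00345H* = 0.0552, so H* = 16.
From dB/dt = 0: 0.916(1 - B*/550) = 0.032·16, giving B* = 550·(1 - 0.559) = 243.
From dH/dt = 0: 0.0121·243 - 0.576 = 0.0233C*, so C* = 2.36/0.0233 = 101.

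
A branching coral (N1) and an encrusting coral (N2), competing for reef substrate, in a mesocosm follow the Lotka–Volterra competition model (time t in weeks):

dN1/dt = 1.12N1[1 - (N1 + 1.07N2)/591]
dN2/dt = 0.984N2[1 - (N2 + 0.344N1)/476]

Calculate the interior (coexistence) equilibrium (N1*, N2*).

Setting both brackets to zero gives the nullclines N1 + 1.07N2 = 591 and 0.344N1 + N2 = 476.
Substituting N2 = 476 - 0.344N1 into the first: N1(1 - 1.07·0.344) = 591 - 1.07·476.
So N1* = 81.7/0.632 = 129, and then N2* = 476 - 0.344·129 = 432.

N1* ≈ 129, N2* ≈ 432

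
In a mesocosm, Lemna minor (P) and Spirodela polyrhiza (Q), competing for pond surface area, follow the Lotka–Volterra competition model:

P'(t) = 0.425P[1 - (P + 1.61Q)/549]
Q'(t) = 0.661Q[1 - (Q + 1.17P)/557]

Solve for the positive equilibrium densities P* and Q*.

Setting both brackets to zero gives the nullclines P + 1.61Q = 549 and 1.17P + Q = 557.
Substituting Q = 557 - 1.17P into the first: P(1 - 1.61·1.17) = 549 - 1.61·557.
So P* = -348/-0.884 = 394, and then Q* = 557 - 1.17·394 = 96.6.

P* ≈ 394, Q* ≈ 96.6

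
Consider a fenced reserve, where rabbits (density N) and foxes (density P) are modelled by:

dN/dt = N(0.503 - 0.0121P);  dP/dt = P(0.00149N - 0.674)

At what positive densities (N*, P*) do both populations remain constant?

N* ≈ 452, P* ≈ 41.6

Set dP/dt = 0 with P > 0: 0.00149N - 0.674 = 0, so N* = 0.674/0.00149 = 452.
Set dN/dt = 0 with N > 0: 0.503 - 0.0121P = 0, so P* = 0.503/0.0121 = 41.6.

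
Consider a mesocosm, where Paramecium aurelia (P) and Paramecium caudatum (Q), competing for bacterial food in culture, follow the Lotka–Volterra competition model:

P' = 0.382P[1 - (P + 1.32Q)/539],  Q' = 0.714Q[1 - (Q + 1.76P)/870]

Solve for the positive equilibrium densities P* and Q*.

Setting both brackets to zero gives the nullclines P + 1.32Q = 539 and 1.76P + Q = 870.
Substituting Q = 870 - 1.76P into the first: P(1 - 1.32·1.76) = 539 - 1.32·870.
So P* = -609/-1.32 = 461, and then Q* = 870 - 1.76·461 = 59.4.

P* ≈ 461, Q* ≈ 59.4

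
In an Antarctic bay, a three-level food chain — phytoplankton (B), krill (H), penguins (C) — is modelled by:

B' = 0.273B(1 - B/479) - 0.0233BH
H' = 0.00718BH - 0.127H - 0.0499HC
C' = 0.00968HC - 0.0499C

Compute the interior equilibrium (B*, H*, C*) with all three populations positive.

B* ≈ 268, H* ≈ 5.15, C* ≈ 36.1

From dC/dt = 0: 0.00968H* = 0.0499, so H* = 5.15.
From dB/dt = 0: 0.273(1 - B*/479) = 0.0233·5.15, giving B* = 479·(1 - 0.44) = 268.
From dH/dt = 0: 0.00718·268 - 0.127 = 0.0499C*, so C* = 1.8/0.0499 = 36.1.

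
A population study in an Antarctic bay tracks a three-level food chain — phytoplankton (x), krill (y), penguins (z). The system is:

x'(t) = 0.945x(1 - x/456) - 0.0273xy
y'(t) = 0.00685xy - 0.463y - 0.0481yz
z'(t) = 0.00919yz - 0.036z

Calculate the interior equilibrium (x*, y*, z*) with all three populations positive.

x* ≈ 404, y* ≈ 3.92, z* ≈ 48

From dz/dt = 0: 0.00919y* = 0.036, so y* = 3.92.
From dx/dt = 0: 0.945(1 - x*/456) = 0.0273·3.92, giving x* = 456·(1 - 0.113) = 404.
From dy/dt = 0: 0.00685·404 - 0.463 = 0.0481z*, so z* = 2.31/0.0481 = 48.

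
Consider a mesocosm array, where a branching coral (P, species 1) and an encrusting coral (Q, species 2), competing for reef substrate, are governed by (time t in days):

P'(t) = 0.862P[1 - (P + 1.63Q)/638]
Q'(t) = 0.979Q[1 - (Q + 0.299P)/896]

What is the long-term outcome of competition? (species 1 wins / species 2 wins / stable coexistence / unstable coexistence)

Compare the nullcline intercepts: K1/α12 = 638/1.63 = 391 < K2 = 896; K2/α21 = 896/0.299 = 3000 > K1 = 638.
Since the inequalities point opposite ways, species 2 can invade but species 1 cannot.

species 2 excludes species 1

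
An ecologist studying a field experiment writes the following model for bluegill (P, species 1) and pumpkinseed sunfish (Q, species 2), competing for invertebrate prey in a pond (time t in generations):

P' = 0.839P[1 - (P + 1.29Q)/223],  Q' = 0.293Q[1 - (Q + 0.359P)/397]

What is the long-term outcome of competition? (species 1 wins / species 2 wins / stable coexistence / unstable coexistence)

species 2 excludes species 1

Compare the nullcline intercepts: K1/α12 = 223/1.29 = 173 < K2 = 397; K2/α21 = 397/0.359 = 1110 > K1 = 223.
Since the inequalities point opposite ways, species 2 can invade but species 1 cannot.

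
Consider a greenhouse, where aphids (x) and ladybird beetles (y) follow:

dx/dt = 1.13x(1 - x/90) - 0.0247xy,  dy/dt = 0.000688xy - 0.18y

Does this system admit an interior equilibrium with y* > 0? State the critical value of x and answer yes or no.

Threshold x = 262; K < 262, so no, the predator goes extinct.

The predator equation gives dy/dt > 0 only when x > 0.18/0.000688 = 262.
Without the predator, x → K = 90. Since 90 < 262, the predator cannot invade.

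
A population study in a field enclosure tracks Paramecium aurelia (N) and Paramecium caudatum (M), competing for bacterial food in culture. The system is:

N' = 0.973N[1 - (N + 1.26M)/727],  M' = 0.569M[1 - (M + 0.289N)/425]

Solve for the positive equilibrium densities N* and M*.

Setting both brackets to zero gives the nullclines N + 1.26M = 727 and 0.289N + M = 425.
Substituting M = 425 - 0.289N into the first: N(1 - 1.26·0.289) = 727 - 1.26·425.
So N* = 192/0.636 = 301, and then M* = 425 - 0.289·301 = 338.

N* ≈ 301, M* ≈ 338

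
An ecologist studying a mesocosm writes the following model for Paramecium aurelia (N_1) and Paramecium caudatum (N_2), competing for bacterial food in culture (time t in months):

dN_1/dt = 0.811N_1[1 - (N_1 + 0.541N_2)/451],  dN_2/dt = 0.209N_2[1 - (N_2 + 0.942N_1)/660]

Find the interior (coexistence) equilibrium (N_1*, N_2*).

N_1* ≈ 192, N_2* ≈ 480

Setting both brackets to zero gives the nullclines N_1 + 0.541N_2 = 451 and 0.942N_1 + N_2 = 660.
Substituting N_2 = 660 - 0.942N_1 into the first: N_1(1 - 0.541·0.942) = 451 - 0.541·660.
So N_1* = 93.9/0.49 = 192, and then N_2* = 660 - 0.942·192 = 480.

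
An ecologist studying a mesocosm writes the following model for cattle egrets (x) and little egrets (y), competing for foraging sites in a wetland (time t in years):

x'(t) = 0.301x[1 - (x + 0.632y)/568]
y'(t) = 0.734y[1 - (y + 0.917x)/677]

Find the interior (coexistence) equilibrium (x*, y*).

x* ≈ 333, y* ≈ 371

Setting both brackets to zero gives the nullclines x + 0.632y = 568 and 0.917x + y = 677.
Substituting y = 677 - 0.917x into the first: x(1 - 0.632·0.917) = 568 - 0.632·677.
So x* = 140/0.42 = 333, and then y* = 677 - 0.917·333 = 371.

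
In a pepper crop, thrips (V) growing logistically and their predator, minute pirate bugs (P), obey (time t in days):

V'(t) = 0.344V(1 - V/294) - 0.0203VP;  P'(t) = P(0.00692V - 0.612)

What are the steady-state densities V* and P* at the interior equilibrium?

From dP/dt = 0 with P > 0: 0.00692V* = 0.612, so V* = 88.4.
Substitute into dV/dt = 0: 0.344(1 - 88.4/294) = 0.0203P*.
The bracket is 0.699, giving P* = 0.241/0.0203 = 11.8.

V* ≈ 88.4, P* ≈ 11.8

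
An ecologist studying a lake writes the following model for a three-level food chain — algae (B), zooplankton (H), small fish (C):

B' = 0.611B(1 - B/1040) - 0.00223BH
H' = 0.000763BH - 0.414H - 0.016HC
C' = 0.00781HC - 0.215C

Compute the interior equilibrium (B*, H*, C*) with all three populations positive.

From dC/dt = 0: 0.00781H* = 0.215, so H* = 27.5.
From dB/dt = 0: 0.611(1 - B*/1040) = 0.00223·27.5, giving B* = 1040·(1 - 0.1) = 936.
From dH/dt = 0: 0.000763·936 - 0.414 = 0.016C*, so C* = 0.3/0.016 = 18.7.

B* ≈ 936, H* ≈ 27.5, C* ≈ 18.7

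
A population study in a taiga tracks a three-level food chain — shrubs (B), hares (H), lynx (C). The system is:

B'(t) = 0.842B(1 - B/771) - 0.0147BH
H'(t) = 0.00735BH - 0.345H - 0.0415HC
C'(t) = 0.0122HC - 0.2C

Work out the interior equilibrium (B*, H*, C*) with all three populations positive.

From dC/dt = 0: 0.0122H* = 0.2, so H* = 16.4.
From dB/dt = 0: 0.842(1 - B*/771) = 0.0147·16.4, giving B* = 771·(1 - 0.286) = 550.
From dH/dt = 0: 0.00735·550 - 0.345 = 0.0415C*, so C* = 3.7/0.0415 = 89.2.

B* ≈ 550, H* ≈ 16.4, C* ≈ 89.2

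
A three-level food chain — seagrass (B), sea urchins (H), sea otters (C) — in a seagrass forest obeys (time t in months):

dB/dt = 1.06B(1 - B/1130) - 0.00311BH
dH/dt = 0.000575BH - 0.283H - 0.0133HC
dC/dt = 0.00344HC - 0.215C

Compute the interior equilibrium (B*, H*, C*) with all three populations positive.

B* ≈ 923, H* ≈ 62.5, C* ≈ 18.6

From dC/dt = 0: 0.00344H* = 0.215, so H* = 62.5.
From dB/dt = 0: 1.06(1 - B*/1130) = 0.00311·62.5, giving B* = 1130·(1 - 0.183) = 923.
From dH/dt = 0: 0.000575·923 - 0.283 = 0.0133C*, so C* = 0.248/0.0133 = 18.6.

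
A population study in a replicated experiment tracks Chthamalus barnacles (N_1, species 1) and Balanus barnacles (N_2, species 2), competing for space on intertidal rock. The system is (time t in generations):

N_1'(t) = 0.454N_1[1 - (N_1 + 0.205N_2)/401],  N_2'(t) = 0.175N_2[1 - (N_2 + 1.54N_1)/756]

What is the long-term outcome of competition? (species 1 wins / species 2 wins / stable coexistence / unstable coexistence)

Compare the nullcline intercepts: K1/α12 = 401/0.205 = 1960 > K2 = 756; K2/α21 = 756/1.54 = 491 > K1 = 401.
Since both inequalities hold, each species can invade when rare, so the interior equilibrium is stable.

stable coexistence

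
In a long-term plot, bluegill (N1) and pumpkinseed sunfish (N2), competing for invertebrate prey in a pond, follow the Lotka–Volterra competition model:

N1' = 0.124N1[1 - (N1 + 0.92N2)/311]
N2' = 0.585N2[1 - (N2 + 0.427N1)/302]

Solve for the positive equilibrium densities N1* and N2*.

Setting both brackets to zero gives the nullclines N1 + 0.92N2 = 311 and 0.427N1 + N2 = 302.
Substituting N2 = 302 - 0.427N1 into the first: N1(1 - 0.92·0.427) = 311 - 0.92·302.
So N1* = 33.2/0.607 = 54.6, and then N2* = 302 - 0.427·54.6 = 279.

N1* ≈ 54.6, N2* ≈ 279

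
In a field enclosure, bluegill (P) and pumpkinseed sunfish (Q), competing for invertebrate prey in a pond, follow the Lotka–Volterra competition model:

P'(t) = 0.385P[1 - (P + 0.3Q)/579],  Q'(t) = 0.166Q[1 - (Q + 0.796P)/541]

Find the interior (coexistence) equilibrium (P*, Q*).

P* ≈ 547, Q* ≈ 105

Setting both brackets to zero gives the nullclines P + 0.3Q = 579 and 0.796P + Q = 541.
Substituting Q = 541 - 0.796P into the first: P(1 - 0.3·0.796) = 579 - 0.3·541.
So P* = 417/0.761 = 547, and then Q* = 541 - 0.796·547 = 105.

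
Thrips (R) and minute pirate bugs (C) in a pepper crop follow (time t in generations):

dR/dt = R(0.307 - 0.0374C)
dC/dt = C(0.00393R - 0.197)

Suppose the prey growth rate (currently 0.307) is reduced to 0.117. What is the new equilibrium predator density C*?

C* ≈ 3.13

At the interior fixed point, setting dR/dt = 0 with R > 0 fixes C* = (prey growth rate)/(RC coefficient) — independent of the other coefficients.
With the change, C* = 0.117/0.0374 = 3.13; it falls from 8.21.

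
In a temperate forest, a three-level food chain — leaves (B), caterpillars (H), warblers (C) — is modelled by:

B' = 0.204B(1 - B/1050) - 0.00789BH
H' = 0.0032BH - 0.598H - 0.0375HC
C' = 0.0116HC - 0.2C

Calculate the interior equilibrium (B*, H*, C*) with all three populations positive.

From dC/dt = 0: 0.0116H* = 0.2, so H* = 17.2.
From dB/dt = 0: 0.204(1 - B*/1050) = 0.00789·17.2, giving B* = 1050·(1 - 0.667) = 350.
From dH/dt = 0: 0.0032·350 - 0.598 = 0.0375C*, so C* = 0.521/0.0375 = 13.9.

B* ≈ 350, H* ≈ 17.2, C* ≈ 13.9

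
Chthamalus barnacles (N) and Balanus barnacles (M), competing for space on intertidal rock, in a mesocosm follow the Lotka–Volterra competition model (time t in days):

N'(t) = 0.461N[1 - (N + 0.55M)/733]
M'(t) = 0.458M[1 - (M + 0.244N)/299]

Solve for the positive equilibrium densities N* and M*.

N* ≈ 657, M* ≈ 139

Setting both brackets to zero gives the nullclines N + 0.55M = 733 and 0.244N + M = 299.
Substituting M = 299 - 0.244N into the first: N(1 - 0.55·0.244) = 733 - 0.55·299.
So N* = 569/0.866 = 657, and then M* = 299 - 0.244·657 = 139.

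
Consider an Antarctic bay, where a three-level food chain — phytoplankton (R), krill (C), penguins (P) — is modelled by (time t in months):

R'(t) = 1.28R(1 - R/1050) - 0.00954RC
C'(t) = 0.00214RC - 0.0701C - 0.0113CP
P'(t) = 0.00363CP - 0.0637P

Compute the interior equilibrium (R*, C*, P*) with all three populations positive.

From dP/dt = 0: 0.00363C* = 0.0637, so C* = 17.5.
From dR/dt = 0: 1.28(1 - R*/1050) = 0.00954·17.5, giving R* = 1050·(1 - 0.131) = 913.
From dC/dt = 0: 0.00214·913 - 0.0701 = 0.0113P*, so P* = 1.88/0.0113 = 167.

R* ≈ 913, C* ≈ 17.5, P* ≈ 167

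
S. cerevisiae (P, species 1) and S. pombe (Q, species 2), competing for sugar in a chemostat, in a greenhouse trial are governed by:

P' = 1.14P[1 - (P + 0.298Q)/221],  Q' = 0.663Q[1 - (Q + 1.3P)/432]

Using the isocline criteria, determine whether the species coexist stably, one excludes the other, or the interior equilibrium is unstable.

Compare the nullcline intercepts: K1/α12 = 221/0.298 = 742 > K2 = 432; K2/α21 = 432/1.3 = 332 > K1 = 221.
Since both inequalities hold, each species can invade when rare, so the interior equilibrium is stable.

stable coexistence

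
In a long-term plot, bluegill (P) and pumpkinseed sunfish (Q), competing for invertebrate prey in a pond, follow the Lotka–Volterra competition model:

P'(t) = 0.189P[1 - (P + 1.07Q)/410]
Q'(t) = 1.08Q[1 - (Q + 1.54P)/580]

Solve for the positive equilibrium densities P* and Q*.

P* ≈ 325, Q* ≈ 79.3

Setting both brackets to zero gives the nullclines P + 1.07Q = 410 and 1.54P + Q = 580.
Substituting Q = 580 - 1.54P into the first: P(1 - 1.07·1.54) = 410 - 1.07·580.
So P* = -211/-0.648 = 325, and then Q* = 580 - 1.54·325 = 79.3.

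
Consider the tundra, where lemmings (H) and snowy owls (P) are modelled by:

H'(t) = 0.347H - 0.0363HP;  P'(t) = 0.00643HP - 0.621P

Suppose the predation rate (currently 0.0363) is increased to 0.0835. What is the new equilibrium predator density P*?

P* ≈ 4.16

At the interior fixed point, setting dH/dt = 0 with H > 0 fixes P* = (prey growth rate)/(HP coefficient) — independent of the other coefficients.
With the change, P* = 0.347/0.0835 = 4.16; it falls from 9.56.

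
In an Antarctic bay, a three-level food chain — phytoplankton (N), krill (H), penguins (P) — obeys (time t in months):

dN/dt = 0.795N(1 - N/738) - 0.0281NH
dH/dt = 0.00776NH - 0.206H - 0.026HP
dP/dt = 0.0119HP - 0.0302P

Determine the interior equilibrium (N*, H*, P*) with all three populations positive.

From dP/dt = 0: 0.0119H* = 0.0302, so H* = 2.54.
From dN/dt = 0: 0.795(1 - N*/738) = 0.0281·2.54, giving N* = 738·(1 - 0.0897) = 672.
From dH/dt = 0: 0.00776·672 - 0.206 = 0.026P*, so P* = 5.01/0.026 = 193.

N* ≈ 672, H* ≈ 2.54, P* ≈ 193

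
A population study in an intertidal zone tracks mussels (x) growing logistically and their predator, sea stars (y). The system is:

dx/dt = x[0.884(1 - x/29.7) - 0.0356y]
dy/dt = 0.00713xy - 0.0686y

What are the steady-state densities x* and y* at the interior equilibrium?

From dy/dt = 0 with y > 0: 0.00713x* = 0.0686, so x* = 9.62.
Substitute into dx/dt = 0: 0.884(1 - 9.62/29.7) = 0.0356y*.
The bracket is 0.676, giving y* = 0.598/0.0356 = 16.8.

x* ≈ 9.62, y* ≈ 16.8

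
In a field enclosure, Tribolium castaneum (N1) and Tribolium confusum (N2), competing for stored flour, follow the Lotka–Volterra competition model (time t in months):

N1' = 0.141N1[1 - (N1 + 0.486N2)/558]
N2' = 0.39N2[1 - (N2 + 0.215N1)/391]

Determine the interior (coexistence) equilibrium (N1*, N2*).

N1* ≈ 411, N2* ≈ 303

Setting both brackets to zero gives the nullclines N1 + 0.486N2 = 558 and 0.215N1 + N2 = 391.
Substituting N2 = 391 - 0.215N1 into the first: N1(1 - 0.486·0.215) = 558 - 0.486·391.
So N1* = 368/0.896 = 411, and then N2* = 391 - 0.215·411 = 303.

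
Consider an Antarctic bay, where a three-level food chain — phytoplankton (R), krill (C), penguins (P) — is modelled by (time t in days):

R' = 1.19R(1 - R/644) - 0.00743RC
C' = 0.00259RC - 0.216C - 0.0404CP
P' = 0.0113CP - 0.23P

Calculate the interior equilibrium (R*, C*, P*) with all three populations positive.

From dP/dt = 0: 0.0113C* = 0.23, so C* = 20.4.
From dR/dt = 0: 1.19(1 - R*/644) = 0.00743·20.4, giving R* = 644·(1 - 0.127) = 562.
From dC/dt = 0: 0.00259·562 - 0.216 = 0.0404P*, so P* = 1.24/0.0404 = 30.7.

R* ≈ 562, C* ≈ 20.4, P* ≈ 30.7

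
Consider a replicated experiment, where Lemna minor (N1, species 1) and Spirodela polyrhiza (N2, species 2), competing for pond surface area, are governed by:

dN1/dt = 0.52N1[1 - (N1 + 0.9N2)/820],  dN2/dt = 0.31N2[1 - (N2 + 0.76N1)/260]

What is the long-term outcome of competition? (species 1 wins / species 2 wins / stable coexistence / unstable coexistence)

Compare the nullcline intercepts: K1/α12 = 820/0.9 = 911 > K2 = 260; K2/α21 = 260/0.76 = 342 < K1 = 820.
Since the inequalities point opposite ways, species 1 can invade but species 2 cannot.

species 1 excludes species 2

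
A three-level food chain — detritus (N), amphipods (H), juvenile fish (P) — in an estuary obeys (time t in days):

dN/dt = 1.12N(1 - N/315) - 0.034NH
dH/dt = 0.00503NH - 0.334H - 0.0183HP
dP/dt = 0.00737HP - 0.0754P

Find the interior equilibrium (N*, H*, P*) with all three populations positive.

From dP/dt = 0: 0.00737H* = 0.0754, so H* = 10.2.
From dN/dt = 0: 1.12(1 - N*/315) = 0.034·10.2, giving N* = 315·(1 - 0.311) = 217.
From dH/dt = 0: 0.00503·217 - 0.334 = 0.0183P*, so P* = 0.758/0.0183 = 41.4.

N* ≈ 217, H* ≈ 10.2, P* ≈ 41.4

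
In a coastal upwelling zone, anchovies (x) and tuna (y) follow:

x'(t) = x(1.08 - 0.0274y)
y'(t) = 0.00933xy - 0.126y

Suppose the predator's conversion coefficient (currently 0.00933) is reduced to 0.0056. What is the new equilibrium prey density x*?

At the interior fixed point, setting dy/dt = 0 with y > 0 fixes x* = (predator death rate)/(xy coefficient) — independent of the other coefficients.
With the change, x* = 0.126/0.0056 = 22.5; it rises from 13.5.

x* ≈ 22.5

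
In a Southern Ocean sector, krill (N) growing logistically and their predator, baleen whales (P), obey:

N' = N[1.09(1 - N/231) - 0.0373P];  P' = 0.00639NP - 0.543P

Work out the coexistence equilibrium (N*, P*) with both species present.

N* ≈ 85, P* ≈ 18.5

From dP/dt = 0 with P > 0: 0.00639N* = 0.543, so N* = 85.
Substitute into dN/dt = 0: 1.09(1 - 85/231) = 0.0373P*.
The bracket is 0.632, giving P* = 0.689/0.0373 = 18.5.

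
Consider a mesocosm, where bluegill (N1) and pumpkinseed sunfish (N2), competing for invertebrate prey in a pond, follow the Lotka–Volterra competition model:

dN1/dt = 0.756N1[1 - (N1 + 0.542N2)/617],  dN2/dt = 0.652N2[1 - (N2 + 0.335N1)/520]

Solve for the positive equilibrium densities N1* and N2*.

Setting both brackets to zero gives the nullclines N1 + 0.542N2 = 617 and 0.335N1 + N2 = 520.
Substituting N2 = 520 - 0.335N1 into the first: N1(1 - 0.542·0.335) = 617 - 0.542·520.
So N1* = 335/0.818 = 410, and then N2* = 520 - 0.335·410 = 383.

N1* ≈ 410, N2* ≈ 383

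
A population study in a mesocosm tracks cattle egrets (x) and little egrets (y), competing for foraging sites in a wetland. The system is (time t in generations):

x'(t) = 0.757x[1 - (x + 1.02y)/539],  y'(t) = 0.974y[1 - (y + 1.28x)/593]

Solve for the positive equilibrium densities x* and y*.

x* ≈ 216, y* ≈ 317

Setting both brackets to zero gives the nullclines x + 1.02y = 539 and 1.28x + y = 593.
Substituting y = 593 - 1.28x into the first: x(1 - 1.02·1.28) = 539 - 1.02·593.
So x* = -65.9/-0.306 = 216, and then y* = 593 - 1.28·216 = 317.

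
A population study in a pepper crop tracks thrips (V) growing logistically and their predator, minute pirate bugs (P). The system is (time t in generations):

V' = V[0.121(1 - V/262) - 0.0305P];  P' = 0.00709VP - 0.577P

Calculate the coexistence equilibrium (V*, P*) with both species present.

From dP/dt = 0 with P > 0: 0.00709V* = 0.577, so V* = 81.4.
Substitute into dV/dt = 0: 0.121(1 - 81.4/262) = 0.0305P*.
The bracket is 0.689, giving P* = 0.0834/0.0305 = 2.73.

V* ≈ 81.4, P* ≈ 2.73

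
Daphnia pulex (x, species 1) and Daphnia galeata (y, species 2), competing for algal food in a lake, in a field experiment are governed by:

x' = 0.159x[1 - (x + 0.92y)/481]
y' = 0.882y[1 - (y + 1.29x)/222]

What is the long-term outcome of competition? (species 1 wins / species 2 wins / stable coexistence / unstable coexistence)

Compare the nullcline intercepts: K1/α12 = 481/0.92 = 523 > K2 = 222; K2/α21 = 222/1.29 = 172 < K1 = 481.
Since the inequalities point opposite ways, species 1 can invade but species 2 cannot.

species 1 excludes species 2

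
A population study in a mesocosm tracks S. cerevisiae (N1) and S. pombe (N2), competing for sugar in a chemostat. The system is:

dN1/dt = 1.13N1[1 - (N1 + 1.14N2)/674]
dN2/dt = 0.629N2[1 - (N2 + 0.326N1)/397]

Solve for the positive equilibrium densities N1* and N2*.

N1* ≈ 352, N2* ≈ 282

Setting both brackets to zero gives the nullclines N1 + 1.14N2 = 674 and 0.326N1 + N2 = 397.
Substituting N2 = 397 - 0.326N1 into the first: N1(1 - 1.14·0.326) = 674 - 1.14·397.
So N1* = 221/0.628 = 352, and then N2* = 397 - 0.326·352 = 282.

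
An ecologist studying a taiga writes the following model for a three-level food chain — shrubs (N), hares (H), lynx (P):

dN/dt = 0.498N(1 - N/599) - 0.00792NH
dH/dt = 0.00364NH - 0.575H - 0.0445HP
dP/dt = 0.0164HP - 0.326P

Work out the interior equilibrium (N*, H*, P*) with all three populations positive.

N* ≈ 410, H* ≈ 19.9, P* ≈ 20.6

From dP/dt = 0: 0.0164H* = 0.326, so H* = 19.9.
From dN/dt = 0: 0.498(1 - N*/599) = 0.00792·19.9, giving N* = 599·(1 - 0.316) = 410.
From dH/dt = 0: 0.00364·410 - 0.575 = 0.0445P*, so P* = 0.916/0.0445 = 20.6.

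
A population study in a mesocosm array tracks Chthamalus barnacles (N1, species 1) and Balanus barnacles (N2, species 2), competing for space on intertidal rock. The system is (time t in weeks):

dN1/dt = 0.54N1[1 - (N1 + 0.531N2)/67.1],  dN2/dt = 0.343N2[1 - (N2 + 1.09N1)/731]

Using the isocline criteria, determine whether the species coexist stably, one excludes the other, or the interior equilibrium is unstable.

Compare the nullcline intercepts: K1/α12 = 67.1/0.531 = 126 < K2 = 731; K2/α21 = 731/1.09 = 671 > K1 = 67.1.
Since the inequalities point opposite ways, species 2 can invade but species 1 cannot.

species 2 excludes species 1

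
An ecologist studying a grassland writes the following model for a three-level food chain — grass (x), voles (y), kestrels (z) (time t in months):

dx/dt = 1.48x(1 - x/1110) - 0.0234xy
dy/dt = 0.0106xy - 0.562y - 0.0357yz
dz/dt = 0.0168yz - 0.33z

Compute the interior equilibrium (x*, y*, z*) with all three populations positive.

From dz/dt = 0: 0.0168y* = 0.33, so y* = 19.6.
From dx/dt = 0: 1.48(1 - x*/1110) = 0.0234·19.6, giving x* = 1110·(1 - 0.311) = 765.
From dy/dt = 0: 0.0106·765 - 0.562 = 0.0357z*, so z* = 7.55/0.0357 = 211.

x* ≈ 765, y* ≈ 19.6, z* ≈ 211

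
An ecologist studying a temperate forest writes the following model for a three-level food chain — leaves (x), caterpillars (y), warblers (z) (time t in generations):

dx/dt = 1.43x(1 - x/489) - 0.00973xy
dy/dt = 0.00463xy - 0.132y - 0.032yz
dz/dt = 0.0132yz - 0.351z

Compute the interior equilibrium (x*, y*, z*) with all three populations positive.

x* ≈ 401, y* ≈ 26.6, z* ≈ 53.8

From dz/dt = 0: 0.0132y* = 0.351, so y* = 26.6.
From dx/dt = 0: 1.43(1 - x*/489) = 0.00973·26.6, giving x* = 489·(1 - 0.181) = 401.
From dy/dt = 0: 0.00463·401 - 0.132 = 0.032z*, so z* = 1.72/0.032 = 53.8.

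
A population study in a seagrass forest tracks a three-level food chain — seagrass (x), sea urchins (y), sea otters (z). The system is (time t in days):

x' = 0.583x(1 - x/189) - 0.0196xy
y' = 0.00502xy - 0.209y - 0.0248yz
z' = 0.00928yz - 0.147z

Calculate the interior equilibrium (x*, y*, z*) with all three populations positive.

x* ≈ 88.3, y* ≈ 15.8, z* ≈ 9.46

From dz/dt = 0: 0.00928y* = 0.147, so y* = 15.8.
From dx/dt = 0: 0.583(1 - x*/189) = 0.0196·15.8, giving x* = 189·(1 - 0.533) = 88.3.
From dy/dt = 0: 0.00502·88.3 - 0.209 = 0.0248z*, so z* = 0.235/0.0248 = 9.46.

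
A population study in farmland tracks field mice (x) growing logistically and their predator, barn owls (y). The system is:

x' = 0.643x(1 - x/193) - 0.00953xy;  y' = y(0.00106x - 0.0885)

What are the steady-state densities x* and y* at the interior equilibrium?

x* ≈ 83.5, y* ≈ 38.3

From dy/dt = 0 with y > 0: 0.00106x* = 0.0885, so x* = 83.5.
Substitute into dx/dt = 0: 0.643(1 - 83.5/193) = 0.00953y*.
The bracket is 0.567, giving y* = 0.365/0.00953 = 38.3.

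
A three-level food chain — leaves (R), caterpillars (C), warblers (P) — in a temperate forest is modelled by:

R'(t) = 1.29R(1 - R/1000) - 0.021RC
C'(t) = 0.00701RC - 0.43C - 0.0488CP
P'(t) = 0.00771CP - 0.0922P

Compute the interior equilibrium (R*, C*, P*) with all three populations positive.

From dP/dt = 0: 0.00771C* = 0.0922, so C* = 12.
From dR/dt = 0: 1.29(1 - R*/1000) = 0.021·12, giving R* = 1000·(1 - 0.195) = 805.
From dC/dt = 0: 0.00701·805 - 0.43 = 0.0488P*, so P* = 5.22/0.0488 = 107.

R* ≈ 805, C* ≈ 12, P* ≈ 107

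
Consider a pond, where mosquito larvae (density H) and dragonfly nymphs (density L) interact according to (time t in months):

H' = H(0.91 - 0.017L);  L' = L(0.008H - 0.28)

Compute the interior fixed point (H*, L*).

H* ≈ 35, L* ≈ 53.5

Set dL/dt = 0 with L > 0: 0.008H - 0.28 = 0, so H* = 0.28/0.008 = 35.
Set dH/dt = 0 with H > 0: 0.91 - 0.017L = 0, so L* = 0.91/0.017 = 53.5.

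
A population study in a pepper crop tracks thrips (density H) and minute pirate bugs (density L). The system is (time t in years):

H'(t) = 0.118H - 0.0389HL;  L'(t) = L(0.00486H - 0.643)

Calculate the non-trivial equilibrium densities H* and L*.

H* ≈ 132, L* ≈ 3.03

Set dL/dt = 0 with L > 0: 0.00486H - 0.643 = 0, so H* = 0.643/0.00486 = 132.
Set dH/dt = 0 with H > 0: 0.118 - 0.0389L = 0, so L* = 0.118/0.0389 = 3.03.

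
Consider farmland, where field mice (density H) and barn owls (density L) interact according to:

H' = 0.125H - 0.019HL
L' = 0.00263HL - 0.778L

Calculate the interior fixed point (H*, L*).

Set dL/dt = 0 with L > 0: 0.00263H - 0.778 = 0, so H* = 0.778/0.00263 = 296.
Set dH/dt = 0 with H > 0: 0.125 - 0.019L = 0, so L* = 0.125/0.019 = 6.58.

H* ≈ 296, L* ≈ 6.58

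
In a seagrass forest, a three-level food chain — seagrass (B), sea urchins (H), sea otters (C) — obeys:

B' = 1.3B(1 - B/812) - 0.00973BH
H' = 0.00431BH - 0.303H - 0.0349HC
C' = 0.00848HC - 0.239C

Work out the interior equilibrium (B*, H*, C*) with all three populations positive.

From dC/dt = 0: 0.00848H* = 0.239, so H* = 28.2.
From dB/dt = 0: 1.3(1 - B*/812) = 0.00973·28.2, giving B* = 812·(1 - 0.211) = 641.
From dH/dt = 0: 0.00431·641 - 0.303 = 0.0349C*, so C* = 2.46/0.0349 = 70.4.

B* ≈ 641, H* ≈ 28.2, C* ≈ 70.4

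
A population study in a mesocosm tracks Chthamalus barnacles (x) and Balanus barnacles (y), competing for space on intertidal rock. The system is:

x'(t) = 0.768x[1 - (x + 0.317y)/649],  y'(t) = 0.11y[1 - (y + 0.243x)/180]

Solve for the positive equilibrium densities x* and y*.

x* ≈ 641, y* ≈ 24.2

Setting both brackets to zero gives the nullclines x + 0.317y = 649 and 0.243x + y = 180.
Substituting y = 180 - 0.243x into the first: x(1 - 0.317·0.243) = 649 - 0.317·180.
So x* = 592/0.923 = 641, and then y* = 180 - 0.243·641 = 24.2.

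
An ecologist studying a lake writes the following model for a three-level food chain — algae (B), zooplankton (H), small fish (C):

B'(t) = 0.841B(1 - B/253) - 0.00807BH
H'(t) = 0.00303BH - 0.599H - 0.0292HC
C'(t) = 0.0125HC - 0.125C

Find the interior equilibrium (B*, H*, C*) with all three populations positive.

From dC/dt = 0: 0.0125H* = 0.125, so H* = 10.
From dB/dt = 0: 0.841(1 - B*/253) = 0.00807·10, giving B* = 253·(1 - 0.096) = 229.
From dH/dt = 0: 0.00303·229 - 0.599 = 0.0292C*, so C* = 0.094/0.0292 = 3.22.

B* ≈ 229, H* ≈ 10, C* ≈ 3.22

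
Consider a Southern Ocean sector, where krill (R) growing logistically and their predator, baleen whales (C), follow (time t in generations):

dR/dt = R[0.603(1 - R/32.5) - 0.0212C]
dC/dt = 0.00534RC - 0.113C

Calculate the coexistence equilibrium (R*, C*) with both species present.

From dC/dt = 0 with C > 0: 0.00534R* = 0.113, so R* = 21.2.
Substitute into dR/dt = 0: 0.603(1 - 21.2/32.5) = 0.0212C*.
The bracket is 0.349, giving C* = 0.21/0.0212 = 9.92.

R* ≈ 21.2, C* ≈ 9.92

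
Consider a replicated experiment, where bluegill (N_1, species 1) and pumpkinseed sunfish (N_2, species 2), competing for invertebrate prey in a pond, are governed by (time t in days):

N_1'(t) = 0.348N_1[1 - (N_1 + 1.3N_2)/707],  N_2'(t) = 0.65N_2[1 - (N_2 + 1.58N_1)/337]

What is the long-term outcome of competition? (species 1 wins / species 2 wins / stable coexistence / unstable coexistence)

Compare the nullcline intercepts: K1/α12 = 707/1.3 = 544 > K2 = 337; K2/α21 = 337/1.58 = 213 < K1 = 707.
Since the inequalities point opposite ways, species 1 can invade but species 2 cannot.

species 1 excludes species 2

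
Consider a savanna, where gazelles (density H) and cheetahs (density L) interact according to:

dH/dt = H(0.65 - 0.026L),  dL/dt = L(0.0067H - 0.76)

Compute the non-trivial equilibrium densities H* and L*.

H* ≈ 113, L* ≈ 25

Set dL/dt = 0 with L > 0: 0.0067H - 0.76 = 0, so H* = 0.76/0.0067 = 113.
Set dH/dt = 0 with H > 0: 0.65 - 0.026L = 0, so L* = 0.65/0.026 = 25.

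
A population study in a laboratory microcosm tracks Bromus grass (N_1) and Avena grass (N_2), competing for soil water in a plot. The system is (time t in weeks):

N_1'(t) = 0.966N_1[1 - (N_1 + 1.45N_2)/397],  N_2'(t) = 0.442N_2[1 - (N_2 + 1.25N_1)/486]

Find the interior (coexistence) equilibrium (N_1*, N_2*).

Setting both brackets to zero gives the nullclines N_1 + 1.45N_2 = 397 and 1.25N_1 + N_2 = 486.
Substituting N_2 = 486 - 1.25N_1 into the first: N_1(1 - 1.45·1.25) = 397 - 1.45·486.
So N_1* = -308/-0.812 = 379, and then N_2* = 486 - 1.25·379 = 12.6.

N_1* ≈ 379, N_2* ≈ 12.6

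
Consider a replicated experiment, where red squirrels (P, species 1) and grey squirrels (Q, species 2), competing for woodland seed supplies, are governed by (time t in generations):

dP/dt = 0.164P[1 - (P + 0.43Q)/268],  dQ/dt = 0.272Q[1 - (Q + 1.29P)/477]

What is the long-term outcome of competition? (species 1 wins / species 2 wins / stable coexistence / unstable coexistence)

Compare the nullcline intercepts: K1/α12 = 268/0.43 = 623 > K2 = 477; K2/α21 = 477/1.29 = 370 > K1 = 268.
Since both inequalities hold, each species can invade when rare, so the interior equilibrium is stable.

stable coexistence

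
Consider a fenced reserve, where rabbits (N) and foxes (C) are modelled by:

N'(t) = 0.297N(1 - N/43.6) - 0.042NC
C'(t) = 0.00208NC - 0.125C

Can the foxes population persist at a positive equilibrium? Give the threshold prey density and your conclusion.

The predator equation gives dC/dt > 0 only when N > 0.125/0.00208 = 60.1.
Without the predator, N → K = 43.6. Since 43.6 < 60.1, the predator cannot invade.

Threshold N = 60.1; K < 60.1, so no, the predator goes extinct.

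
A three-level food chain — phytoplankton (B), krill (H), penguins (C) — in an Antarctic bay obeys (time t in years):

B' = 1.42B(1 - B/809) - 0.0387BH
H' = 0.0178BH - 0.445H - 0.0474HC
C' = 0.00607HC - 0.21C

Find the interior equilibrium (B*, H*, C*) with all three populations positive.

From dC/dt = 0: 0.00607H* = 0.21, so H* = 34.6.
From dB/dt = 0: 1.42(1 - B*/809) = 0.0387·34.6, giving B* = 809·(1 - 0.943) = 46.2.
From dH/dt = 0: 0.0178·46.2 - 0.445 = 0.0474C*, so C* = 0.378/0.0474 = 7.97.

B* ≈ 46.2, H* ≈ 34.6, C* ≈ 7.97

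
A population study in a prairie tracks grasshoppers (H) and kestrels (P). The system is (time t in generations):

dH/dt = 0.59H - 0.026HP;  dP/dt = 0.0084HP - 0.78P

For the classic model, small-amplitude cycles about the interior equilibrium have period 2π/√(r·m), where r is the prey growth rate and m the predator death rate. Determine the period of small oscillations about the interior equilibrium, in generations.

T ≈ 9.26 generations

Here r = 0.59 and m = 0.78, so r·m = 0.46.
ω = √0.46 = 0.678 per generation, hence T = 2π/ω ≈ 9.26 generations.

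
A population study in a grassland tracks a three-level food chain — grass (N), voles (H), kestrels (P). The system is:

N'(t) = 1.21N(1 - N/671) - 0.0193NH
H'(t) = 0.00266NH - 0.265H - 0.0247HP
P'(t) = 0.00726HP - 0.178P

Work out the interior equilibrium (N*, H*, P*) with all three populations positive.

From dP/dt = 0: 0.00726H* = 0.178, so H* = 24.5.
From dN/dt = 0: 1.21(1 - N*/671) = 0.0193·24.5, giving N* = 671·(1 - 0.391) = 409.
From dH/dt = 0: 0.00266·409 - 0.265 = 0.0247P*, so P* = 0.822/0.0247 = 33.3.

N* ≈ 409, H* ≈ 24.5, P* ≈ 33.3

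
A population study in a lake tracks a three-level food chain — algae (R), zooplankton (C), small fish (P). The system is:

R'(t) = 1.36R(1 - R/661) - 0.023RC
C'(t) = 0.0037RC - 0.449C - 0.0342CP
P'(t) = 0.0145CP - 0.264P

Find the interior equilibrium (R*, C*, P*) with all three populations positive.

From dP/dt = 0: 0.0145C* = 0.264, so C* = 18.2.
From dR/dt = 0: 1.36(1 - R*/661) = 0.023·18.2, giving R* = 661·(1 - 0.308) = 457.
From dC/dt = 0: 0.0037·457 - 0.449 = 0.0342P*, so P* = 1.24/0.0342 = 36.4.

R* ≈ 457, C* ≈ 18.2, P* ≈ 36.4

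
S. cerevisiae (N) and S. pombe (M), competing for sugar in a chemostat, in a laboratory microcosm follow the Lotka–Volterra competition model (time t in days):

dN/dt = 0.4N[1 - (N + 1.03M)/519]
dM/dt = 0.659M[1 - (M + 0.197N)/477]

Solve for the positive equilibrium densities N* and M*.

N* ≈ 34.7, M* ≈ 470

Setting both brackets to zero gives the nullclines N + 1.03M = 519 and 0.197N + M = 477.
Substituting M = 477 - 0.197N into the first: N(1 - 1.03·0.197) = 519 - 1.03·477.
So N* = 27.7/0.797 = 34.7, and then M* = 477 - 0.197·34.7 = 470.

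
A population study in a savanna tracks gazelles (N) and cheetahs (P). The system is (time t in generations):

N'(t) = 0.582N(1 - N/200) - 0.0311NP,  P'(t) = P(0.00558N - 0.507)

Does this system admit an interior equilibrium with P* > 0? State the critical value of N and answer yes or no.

The predator equation gives dP/dt > 0 only when N > 0.507/0.00558 = 90.9.
Without the predator, N → K = 200. Since 200 > 90.9, the predator can invade and persist.

Threshold N = 90.9; K > 90.9, so yes, the predator persists.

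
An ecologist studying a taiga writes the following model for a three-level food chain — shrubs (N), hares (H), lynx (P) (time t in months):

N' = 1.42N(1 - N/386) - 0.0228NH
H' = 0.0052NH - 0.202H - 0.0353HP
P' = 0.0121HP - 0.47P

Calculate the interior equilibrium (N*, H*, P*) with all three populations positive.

From dP/dt = 0: 0.0121H* = 0.47, so H* = 38.8.
From dN/dt = 0: 1.42(1 - N*/386) = 0.0228·38.8, giving N* = 386·(1 - 0.624) = 145.
From dH/dt = 0: 0.0052·145 - 0.202 = 0.0353P*, so P* = 0.553/0.0353 = 15.7.

N* ≈ 145, H* ≈ 38.8, P* ≈ 15.7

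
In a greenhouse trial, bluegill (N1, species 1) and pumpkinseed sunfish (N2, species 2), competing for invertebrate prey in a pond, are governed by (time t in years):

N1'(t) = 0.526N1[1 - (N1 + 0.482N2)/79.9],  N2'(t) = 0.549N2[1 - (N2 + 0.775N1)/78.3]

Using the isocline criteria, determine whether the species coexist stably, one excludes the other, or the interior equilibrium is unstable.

stable coexistence

Compare the nullcline intercepts: K1/α12 = 79.9/0.482 = 166 > K2 = 78.3; K2/α21 = 78.3/0.775 = 101 > K1 = 79.9.
Since both inequalities hold, each species can invade when rare, so the interior equilibrium is stable.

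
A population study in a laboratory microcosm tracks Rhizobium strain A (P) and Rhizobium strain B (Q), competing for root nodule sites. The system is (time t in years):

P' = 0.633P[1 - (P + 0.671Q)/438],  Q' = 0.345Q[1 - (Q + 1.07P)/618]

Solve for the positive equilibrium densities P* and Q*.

Setting both brackets to zero gives the nullclines P + 0.671Q = 438 and 1.07P + Q = 618.
Substituting Q = 618 - 1.07P into the first: P(1 - 0.671·1.07) = 438 - 0.671·618.
So P* = 23.3/0.282 = 82.7, and then Q* = 618 - 1.07·82.7 = 530.

P* ≈ 82.7, Q* ≈ 530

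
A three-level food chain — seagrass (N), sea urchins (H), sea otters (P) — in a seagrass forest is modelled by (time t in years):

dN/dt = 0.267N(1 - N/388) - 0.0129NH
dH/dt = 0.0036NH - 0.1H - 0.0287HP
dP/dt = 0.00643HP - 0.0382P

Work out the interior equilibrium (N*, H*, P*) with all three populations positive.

N* ≈ 277, H* ≈ 5.94, P* ≈ 31.2

From dP/dt = 0: 0.00643H* = 0.0382, so H* = 5.94.
From dN/dt = 0: 0.267(1 - N*/388) = 0.0129·5.94, giving N* = 388·(1 - 0.287) = 277.
From dH/dt = 0: 0.0036·277 - 0.1 = 0.0287P*, so P* = 0.896/0.0287 = 31.2.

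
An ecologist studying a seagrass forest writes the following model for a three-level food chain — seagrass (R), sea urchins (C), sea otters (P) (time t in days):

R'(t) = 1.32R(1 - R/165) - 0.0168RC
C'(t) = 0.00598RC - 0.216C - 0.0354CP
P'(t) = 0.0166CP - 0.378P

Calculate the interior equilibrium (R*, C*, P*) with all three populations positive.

R* ≈ 117, C* ≈ 22.8, P* ≈ 13.7

From dP/dt = 0: 0.0166C* = 0.378, so C* = 22.8.
From dR/dt = 0: 1.32(1 - R*/165) = 0.0168·22.8, giving R* = 165·(1 - 0.29) = 117.
From dC/dt = 0: 0.00598·117 - 0.216 = 0.0354P*, so P* = 0.485/0.0354 = 13.7.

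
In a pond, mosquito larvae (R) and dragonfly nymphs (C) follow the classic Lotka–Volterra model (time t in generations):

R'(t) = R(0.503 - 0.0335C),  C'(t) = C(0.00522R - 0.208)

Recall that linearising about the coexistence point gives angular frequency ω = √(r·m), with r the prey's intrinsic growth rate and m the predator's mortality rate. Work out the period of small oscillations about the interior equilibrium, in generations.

Here r = 0.503 and m = 0.208, so r·m = 0.105.
ω = √0.105 = 0.323 per generation, hence T = 2π/ω ≈ 19.4 generations.

T ≈ 19.4 generations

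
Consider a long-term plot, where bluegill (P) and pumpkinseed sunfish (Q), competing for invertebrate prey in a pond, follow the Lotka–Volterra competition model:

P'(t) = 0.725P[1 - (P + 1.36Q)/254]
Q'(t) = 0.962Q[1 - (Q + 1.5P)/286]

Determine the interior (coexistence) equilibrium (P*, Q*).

P* ≈ 130, Q* ≈ 91.3

Setting both brackets to zero gives the nullclines P + 1.36Q = 254 and 1.5P + Q = 286.
Substituting Q = 286 - 1.5P into the first: P(1 - 1.36·1.5) = 254 - 1.36·286.
So P* = -135/-1.04 = 130, and then Q* = 286 - 1.5·130 = 91.3.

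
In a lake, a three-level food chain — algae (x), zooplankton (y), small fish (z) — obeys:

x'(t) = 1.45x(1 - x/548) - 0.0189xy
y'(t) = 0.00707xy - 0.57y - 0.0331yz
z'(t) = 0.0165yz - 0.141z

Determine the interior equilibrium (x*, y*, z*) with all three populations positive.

From dz/dt = 0: 0.0165y* = 0.141, so y* = 8.55.
From dx/dt = 0: 1.45(1 - x*/548) = 0.0189·8.55, giving x* = 548·(1 - 0.111) = 487.
From dy/dt = 0: 0.00707·487 - 0.57 = 0.0331z*, so z* = 2.87/0.0331 = 86.8.

x* ≈ 487, y* ≈ 8.55, z* ≈ 86.8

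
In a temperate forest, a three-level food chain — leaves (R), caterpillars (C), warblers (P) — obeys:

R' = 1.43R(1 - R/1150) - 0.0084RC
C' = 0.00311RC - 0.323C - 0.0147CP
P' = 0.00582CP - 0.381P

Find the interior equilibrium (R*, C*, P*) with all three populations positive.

From dP/dt = 0: 0.00582C* = 0.381, so C* = 65.5.
From dR/dt = 0: 1.43(1 - R*/1150) = 0.0084·65.5, giving R* = 1150·(1 - 0.385) = 708.
From dC/dt = 0: 0.00311·708 - 0.323 = 0.0147P*, so P* = 1.88/0.0147 = 128.

R* ≈ 708, C* ≈ 65.5, P* ≈ 128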